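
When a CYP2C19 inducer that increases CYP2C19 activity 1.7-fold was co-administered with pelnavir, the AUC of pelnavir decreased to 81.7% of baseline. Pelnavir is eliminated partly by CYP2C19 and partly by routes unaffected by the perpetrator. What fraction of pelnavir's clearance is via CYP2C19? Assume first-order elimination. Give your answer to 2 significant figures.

0.32

CL'/CL = 1 / 0.817 = 1.224
1.7·fm + (1 − fm) = 1.224
fm = (1.224 − 1) / (1.7 − 1) = 0.32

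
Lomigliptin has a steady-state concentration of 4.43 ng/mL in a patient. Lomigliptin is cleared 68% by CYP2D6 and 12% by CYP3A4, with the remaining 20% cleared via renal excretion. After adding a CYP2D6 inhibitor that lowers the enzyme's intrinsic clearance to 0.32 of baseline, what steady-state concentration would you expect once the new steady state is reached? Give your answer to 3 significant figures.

The CYP2D6 pathway (68% of clearance) drops to 0.32× activity: 0.68 × 0.32 = 0.2176.
CYP3A4 (12%) and the residual 20% are unaffected.
CL_new/CL_old = 0.2176 + 0.12 + 0.2 = 0.5376.
With dosing unchanged, steady-state concentration scales as 1/CL: 4.43 / 0.5376 = 8.24 ng/mL.

8.24 ng/mL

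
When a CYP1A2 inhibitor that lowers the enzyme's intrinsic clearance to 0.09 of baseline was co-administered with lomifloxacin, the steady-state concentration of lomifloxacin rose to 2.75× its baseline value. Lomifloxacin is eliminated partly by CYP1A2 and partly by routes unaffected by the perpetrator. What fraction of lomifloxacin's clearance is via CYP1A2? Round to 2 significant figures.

0.70

Let x = fm,CYP1A2. Because steady-state concentration ∝ 1/CL, relative clearance fell to 1/2.75 = 0.3636.
Only the CYP1A2 route changed, so 0.3636 = x·0.09 + (1 − x), giving x = 0.70.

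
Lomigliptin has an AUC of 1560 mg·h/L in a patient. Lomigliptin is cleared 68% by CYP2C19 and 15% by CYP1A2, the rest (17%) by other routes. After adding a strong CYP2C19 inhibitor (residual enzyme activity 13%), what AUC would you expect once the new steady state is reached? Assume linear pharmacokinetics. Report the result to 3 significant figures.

The CYP2C19 pathway (68% of clearance) drops to 0.13× activity: 0.68 × 0.13 = 0.0884.
CYP1A2 (15%) and the residual 17% are unaffected.
Relative clearance = 0.0884 + 0.15 + 0.17 = 0.4084.
AUC ∝ 1/CL, so new value = 1560 / 0.4084 = 3.82 × 10³ mg·h/L.

3.82 × 10³ mg·h/L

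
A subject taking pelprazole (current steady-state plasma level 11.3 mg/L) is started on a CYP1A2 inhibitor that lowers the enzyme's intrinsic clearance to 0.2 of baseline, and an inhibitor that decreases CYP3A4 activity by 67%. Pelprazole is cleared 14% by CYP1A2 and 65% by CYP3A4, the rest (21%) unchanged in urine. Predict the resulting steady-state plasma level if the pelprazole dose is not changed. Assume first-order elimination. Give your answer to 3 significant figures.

25.0 mg/L

The CYP1A2 pathway (14% of clearance) is reduced to 0.2× activity: 0.14 × 0.2 = 0.028.
The CYP3A4 pathway (65% of clearance) falls to 0.33× activity: 0.65 × 0.33 = 0.2145.
Non-CYP routes (21%) are unchanged.
CL_new/CL_old = 0.028 + 0.2145 + 0.21 = 0.4525.
Steady-state plasma level ∝ 1/CL: new value = 11.3 / 0.4525 = 25.0 mg/L.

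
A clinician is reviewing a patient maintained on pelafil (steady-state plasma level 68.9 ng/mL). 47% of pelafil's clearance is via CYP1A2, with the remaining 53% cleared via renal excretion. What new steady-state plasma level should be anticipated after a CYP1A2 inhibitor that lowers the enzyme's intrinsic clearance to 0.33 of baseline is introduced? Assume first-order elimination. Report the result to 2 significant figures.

1.0 × 10² ng/mL

The CYP1A2 pathway (47% of clearance) falls to 0.33× activity: 0.47 × 0.33 = 0.1551.
The remaining 53% of clearance is unaffected.
Relative clearance = 0.1551 + 0.53 = 0.6851.
With dosing unchanged, steady-state plasma level scales as 1/CL: 68.9 / 0.6851 = 1.0 × 10² ng/mL.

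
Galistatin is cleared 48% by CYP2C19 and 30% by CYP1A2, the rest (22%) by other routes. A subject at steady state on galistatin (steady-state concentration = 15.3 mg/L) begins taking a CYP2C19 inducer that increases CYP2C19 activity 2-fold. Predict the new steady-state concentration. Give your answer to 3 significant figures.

The CYP2C19 pathway (48% of clearance) is boosted to 2× activity: 0.48 × 2 = 0.96.
CYP1A2 (30%) and the residual 22% are unaffected.
CL_new/CL_old = 0.96 + 0.3 + 0.22 = 1.48.
With dosing unchanged, steady-state concentration scales as 1/CL: 15.3 / 1.48 = 10.3 mg/L.

10.3 mg/L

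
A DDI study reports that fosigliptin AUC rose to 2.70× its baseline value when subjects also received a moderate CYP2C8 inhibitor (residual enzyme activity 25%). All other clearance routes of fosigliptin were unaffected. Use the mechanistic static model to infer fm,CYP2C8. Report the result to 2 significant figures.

0.84

Let fm be the CYP2C8 fraction. New clearance relative to baseline = fm × 0.25 + (1 − fm).
AUC ratio = 1 / (new CL fraction), so new CL fraction = 1 / 2.70 = 0.3704.
fm × 0.25 + 1 − fm = 0.3704  ⇒  fm × (0.25 − 1) = −0.6296  ⇒  fm = 0.84.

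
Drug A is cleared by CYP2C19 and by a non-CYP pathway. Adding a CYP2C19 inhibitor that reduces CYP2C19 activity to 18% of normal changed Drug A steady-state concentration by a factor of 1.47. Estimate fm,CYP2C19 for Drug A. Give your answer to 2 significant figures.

0.39

Write x for the fraction cleared via CYP2C19. The observed steady-state concentration change means clearance fell to 1/1.47 = 0.6803 of baseline.
Only the CYP2C19 route changed, so 0.6803 = x·0.18 + (1 − x), giving x = 0.39.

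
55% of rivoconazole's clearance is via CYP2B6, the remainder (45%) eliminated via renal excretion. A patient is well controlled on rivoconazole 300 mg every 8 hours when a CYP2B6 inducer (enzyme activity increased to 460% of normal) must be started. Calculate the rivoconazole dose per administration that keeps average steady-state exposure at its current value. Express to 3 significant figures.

CYP2B6: 0.55 × 4.6 = 2.53
Other: 0.45 (unchanged)
CL_new/CL_old = 2.53 + 0.45 = 2.98.
Css,avg = (dose rate)/CL, so holding Css fixed requires dose ∝ CL: 300 × 2.98 = 894 mg.

894 mg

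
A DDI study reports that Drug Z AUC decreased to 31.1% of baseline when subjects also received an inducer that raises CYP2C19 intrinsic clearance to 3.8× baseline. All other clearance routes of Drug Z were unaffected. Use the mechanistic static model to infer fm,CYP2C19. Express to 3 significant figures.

Write x for the fraction cleared via CYP2C19. The observed AUC change means clearance rose to 1/0.311 = 3.215 of baseline.
Setting x·3.8 + (1 − x) = 3.215 and solving: x = (3.215 − 1)/(3.8 − 1) = 0.791.

0.791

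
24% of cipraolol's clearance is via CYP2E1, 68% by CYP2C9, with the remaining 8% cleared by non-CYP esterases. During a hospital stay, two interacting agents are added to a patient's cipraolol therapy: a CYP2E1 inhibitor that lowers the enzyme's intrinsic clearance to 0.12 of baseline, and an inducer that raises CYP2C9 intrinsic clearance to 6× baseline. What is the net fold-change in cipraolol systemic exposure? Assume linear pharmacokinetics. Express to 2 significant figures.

CYP2E1: 0.24 × 0.12 = 0.0288
CYP2C9: 0.68 × 6 = 4.08
Other: 0.08 (unchanged)
CL_new/CL_old = 0.0288 + 4.08 + 0.08 = 4.1888.
Net systemic exposure ratio = 1 / 4.1888 = 0.24.

0.24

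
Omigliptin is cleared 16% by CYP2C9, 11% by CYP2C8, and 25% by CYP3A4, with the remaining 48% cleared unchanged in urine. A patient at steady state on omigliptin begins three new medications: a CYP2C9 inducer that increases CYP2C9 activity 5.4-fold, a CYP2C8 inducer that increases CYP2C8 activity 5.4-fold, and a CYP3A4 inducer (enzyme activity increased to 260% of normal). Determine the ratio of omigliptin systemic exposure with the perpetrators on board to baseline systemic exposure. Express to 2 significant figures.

0.39

The CYP2C9 pathway (16% of clearance) rises to 5.4× activity: 0.16 × 5.4 = 0.864.
The CYP2C8 pathway (11% of clearance) rises to 5.4× activity: 0.11 × 5.4 = 0.594.
The CYP3A4 pathway (25% of clearance) increases to 2.6× activity: 0.25 × 2.6 = 0.65.
Non-CYP routes (48%) are unchanged.
New clearance relative to baseline: 0.864 + 0.594 + 0.65 + 0.48 = 2.588.
Because systemic exposure varies inversely with clearance, the combined effect is 1 / 2.588 = 0.39.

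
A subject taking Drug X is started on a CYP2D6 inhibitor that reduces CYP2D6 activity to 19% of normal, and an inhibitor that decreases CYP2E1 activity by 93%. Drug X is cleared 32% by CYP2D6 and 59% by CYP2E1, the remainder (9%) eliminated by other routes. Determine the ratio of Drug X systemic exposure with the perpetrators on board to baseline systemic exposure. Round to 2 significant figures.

5.2

The CYP2D6 pathway (32% of clearance) drops to 0.19× activity: 0.32 × 0.19 = 0.0608.
The CYP2E1 pathway (59% of clearance) drops to 0.07× activity: 0.59 × 0.07 = 0.0413.
Non-CYP routes (9%) are unchanged.
CL_new/CL_old = 0.0608 + 0.0413 + 0.09 = 0.1921.
Net systemic exposure ratio = 1 / 0.1921 = 5.2.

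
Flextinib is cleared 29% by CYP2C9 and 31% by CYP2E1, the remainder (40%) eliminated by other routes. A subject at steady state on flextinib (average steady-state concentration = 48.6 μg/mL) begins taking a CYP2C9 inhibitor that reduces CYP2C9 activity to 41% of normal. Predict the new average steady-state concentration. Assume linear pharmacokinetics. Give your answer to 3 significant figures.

CYP2C9: 0.29 × 0.41 = 0.1189
CYP2E1: 0.31 (unchanged)
Other: 0.4 (unchanged)
New clearance relative to baseline: 0.1189 + 0.31 + 0.4 = 0.8289.
Average steady-state concentration ∝ 1/CL, so new value = 48.6 / 0.8289 = 58.6 μg/mL.

58.6 μg/mL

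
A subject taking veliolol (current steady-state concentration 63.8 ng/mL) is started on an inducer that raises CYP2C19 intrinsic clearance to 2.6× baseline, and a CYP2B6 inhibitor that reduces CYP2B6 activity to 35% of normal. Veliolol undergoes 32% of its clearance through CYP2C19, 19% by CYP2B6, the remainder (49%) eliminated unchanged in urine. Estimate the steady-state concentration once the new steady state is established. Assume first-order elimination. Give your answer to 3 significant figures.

The CYP2C19 pathway (32% of clearance) is boosted to 2.6× activity: 0.32 × 2.6 = 0.832.
The CYP2B6 pathway (19% of clearance) is reduced to 0.35× activity: 0.19 × 0.35 = 0.0665.
Non-CYP routes (49%) are unchanged.
New clearance relative to baseline: 0.832 + 0.0665 + 0.49 = 1.3885.
Dividing the baseline by the relative clearance: 63.8 / 1.3885 = 45.9 ng/mL.

45.9 ng/mL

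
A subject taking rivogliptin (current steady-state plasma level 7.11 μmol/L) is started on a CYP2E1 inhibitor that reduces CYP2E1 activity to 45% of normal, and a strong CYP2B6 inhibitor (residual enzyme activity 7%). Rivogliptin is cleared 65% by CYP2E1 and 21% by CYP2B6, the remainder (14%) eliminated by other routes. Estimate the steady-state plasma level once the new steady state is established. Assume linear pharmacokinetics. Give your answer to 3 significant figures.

The CYP2E1 pathway (65% of clearance) drops to 0.45× activity: 0.65 × 0.45 = 0.2925.
The CYP2B6 pathway (21% of clearance) drops to 0.07× activity: 0.21 × 0.07 = 0.0147.
The remaining 14% of clearance is unaffected.
CL_new/CL_old = 0.2925 + 0.0147 + 0.14 = 0.4472.
Steady-state plasma level ∝ 1/CL: new value = 7.11 / 0.4472 = 15.9 μmol/L.

15.9 μmol/L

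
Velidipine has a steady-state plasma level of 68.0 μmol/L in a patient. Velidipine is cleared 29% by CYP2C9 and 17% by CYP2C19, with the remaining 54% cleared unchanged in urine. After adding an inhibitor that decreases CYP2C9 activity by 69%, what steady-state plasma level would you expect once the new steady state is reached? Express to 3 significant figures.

85.0 μmol/L

The CYP2C9 pathway (29% of clearance) is reduced to 0.31× activity: 0.29 × 0.31 = 0.0899.
CYP2C19 (17%) and the residual 54% are unaffected.
Relative clearance = 0.0899 + 0.17 + 0.54 = 0.7999.
Steady-state plasma level ∝ 1/CL, so new value = 68.0 / 0.7999 = 85.0 μmol/L.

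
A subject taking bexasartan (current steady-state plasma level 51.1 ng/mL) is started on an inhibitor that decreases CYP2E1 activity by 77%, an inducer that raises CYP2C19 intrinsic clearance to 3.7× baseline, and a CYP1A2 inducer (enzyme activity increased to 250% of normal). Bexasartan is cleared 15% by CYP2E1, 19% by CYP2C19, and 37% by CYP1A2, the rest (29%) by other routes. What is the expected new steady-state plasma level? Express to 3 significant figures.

CYP2E1: 0.15 × 0.23 = 0.0345
CYP2C19: 0.19 × 3.7 = 0.703
CYP1A2: 0.37 × 2.5 = 0.925
Other: 0.29 (unchanged)
Relative clearance = 0.0345 + 0.703 + 0.925 + 0.29 = 1.9525.
Dividing the baseline by the relative clearance: 51.1 / 1.9525 = 26.2 ng/mL.

26.2 ng/mL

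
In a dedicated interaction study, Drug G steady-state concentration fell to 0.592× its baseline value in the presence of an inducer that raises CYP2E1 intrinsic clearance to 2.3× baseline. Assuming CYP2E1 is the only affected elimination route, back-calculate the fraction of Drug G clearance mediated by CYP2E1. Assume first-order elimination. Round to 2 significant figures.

Write x for the fraction cleared via CYP2E1. The observed steady-state concentration change means clearance rose to 1/0.592 = 1.689 of baseline.
Only the CYP2E1 route changed, so 1.689 = x·2.3 + (1 − x), giving x = 0.53.

0.53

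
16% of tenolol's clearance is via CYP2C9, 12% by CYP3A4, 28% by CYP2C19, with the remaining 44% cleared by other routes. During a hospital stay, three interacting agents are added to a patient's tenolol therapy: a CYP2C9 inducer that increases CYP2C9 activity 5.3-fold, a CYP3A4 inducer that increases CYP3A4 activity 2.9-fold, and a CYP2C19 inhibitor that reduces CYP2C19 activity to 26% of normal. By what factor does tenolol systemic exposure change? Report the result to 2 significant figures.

0.59

The CYP2C9 pathway (16% of clearance) rises to 5.3× activity: 0.16 × 5.3 = 0.848.
The CYP3A4 pathway (12% of clearance) is boosted to 2.9× activity: 0.12 × 2.9 = 0.348.
The CYP2C19 pathway (28% of clearance) is reduced to 0.26× activity: 0.28 × 0.26 = 0.0728.
The remaining 44% of clearance is unaffected.
CL_new/CL_old = 0.848 + 0.348 + 0.0728 + 0.44 = 1.7088.
Systemic exposure ∝ 1/CL: fold-change = 1 / 1.7088 = 0.59.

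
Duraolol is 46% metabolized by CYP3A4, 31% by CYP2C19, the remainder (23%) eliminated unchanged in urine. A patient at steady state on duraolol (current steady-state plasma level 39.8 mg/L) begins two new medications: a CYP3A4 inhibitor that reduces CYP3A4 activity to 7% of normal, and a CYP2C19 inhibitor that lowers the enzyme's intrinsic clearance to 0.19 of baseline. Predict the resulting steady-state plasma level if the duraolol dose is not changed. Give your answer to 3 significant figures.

The CYP3A4 pathway (46% of clearance) falls to 0.07× activity: 0.46 × 0.07 = 0.0322.
The CYP2C19 pathway (31% of clearance) drops to 0.19× activity: 0.31 × 0.19 = 0.0589.
Non-CYP routes (23%) are unchanged.
Relative clearance = 0.0322 + 0.0589 + 0.23 = 0.3211.
New steady-state plasma level = 39.8 / 0.3211 = 124 mg/L (concentration scales inversely with clearance).

124 mg/L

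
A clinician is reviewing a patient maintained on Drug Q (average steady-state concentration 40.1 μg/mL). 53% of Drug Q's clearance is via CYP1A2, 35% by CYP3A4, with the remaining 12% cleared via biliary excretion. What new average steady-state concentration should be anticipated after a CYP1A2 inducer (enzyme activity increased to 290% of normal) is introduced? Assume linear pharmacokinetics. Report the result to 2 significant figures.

20 μg/mL

The CYP1A2 pathway (53% of clearance) rises to 2.9× activity: 0.53 × 2.9 = 1.537.
CYP3A4 (35%) and the residual 12% are unaffected.
New clearance relative to baseline: 1.537 + 0.35 + 0.12 = 2.007.
Average steady-state concentration ∝ 1/CL, so new value = 40.1 / 2.007 = 20 μg/mL.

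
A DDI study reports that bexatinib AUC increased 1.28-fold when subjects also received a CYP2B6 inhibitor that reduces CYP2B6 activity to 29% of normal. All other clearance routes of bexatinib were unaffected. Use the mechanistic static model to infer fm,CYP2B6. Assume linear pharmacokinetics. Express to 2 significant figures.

0.31

Let x = fm,CYP2B6. Because AUC ∝ 1/CL, relative clearance fell to 1/1.28 = 0.7812.
Only the CYP2B6 route changed, so 0.7812 = x·0.29 + (1 − x), giving x = 0.31.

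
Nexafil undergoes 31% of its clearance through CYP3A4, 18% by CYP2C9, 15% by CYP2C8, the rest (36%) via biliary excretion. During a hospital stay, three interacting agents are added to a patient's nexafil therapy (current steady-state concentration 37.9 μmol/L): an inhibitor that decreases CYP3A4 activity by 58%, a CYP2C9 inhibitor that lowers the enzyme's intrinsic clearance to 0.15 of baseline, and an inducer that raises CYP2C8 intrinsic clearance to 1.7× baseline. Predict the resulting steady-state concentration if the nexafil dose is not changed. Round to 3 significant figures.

The CYP3A4 pathway (31% of clearance) drops to 0.42× activity: 0.31 × 0.42 = 0.1302.
The CYP2C9 pathway (18% of clearance) falls to 0.15× activity: 0.18 × 0.15 = 0.027.
The CYP2C8 pathway (15% of clearance) is boosted to 1.7× activity: 0.15 × 1.7 = 0.255.
Non-CYP routes (36%) are unchanged.
Relative clearance = 0.1302 + 0.027 + 0.255 + 0.36 = 0.7722.
New steady-state concentration = 37.9 / 0.7722 = 49.1 μmol/L (concentration scales inversely with clearance).

49.1 μmol/L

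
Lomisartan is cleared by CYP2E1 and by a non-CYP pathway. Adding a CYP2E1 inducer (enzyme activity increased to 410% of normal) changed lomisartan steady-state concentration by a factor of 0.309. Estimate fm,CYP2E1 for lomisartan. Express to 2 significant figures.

Let fm be the CYP2E1 fraction. New clearance relative to baseline = fm × 4.1 + (1 − fm).
Steady-state concentration ratio = 1 / (new CL fraction), so new CL fraction = 1 / 0.309 = 3.236.
fm × 4.1 + 1 − fm = 3.236  ⇒  fm × (4.1 − 1) = 2.236  ⇒  fm = 0.72.

0.72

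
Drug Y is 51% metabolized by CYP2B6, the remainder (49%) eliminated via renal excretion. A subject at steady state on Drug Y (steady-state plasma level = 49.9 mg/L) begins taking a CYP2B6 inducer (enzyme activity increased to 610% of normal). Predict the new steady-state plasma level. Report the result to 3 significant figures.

13.9 mg/L

CYP2B6: 0.51 × 6.1 = 3.111
Other: 0.49 (unchanged)
CL_new/CL_old = 3.111 + 0.49 = 3.601.
With dosing unchanged, steady-state plasma level scales as 1/CL: 49.9 / 3.601 = 13.9 mg/L.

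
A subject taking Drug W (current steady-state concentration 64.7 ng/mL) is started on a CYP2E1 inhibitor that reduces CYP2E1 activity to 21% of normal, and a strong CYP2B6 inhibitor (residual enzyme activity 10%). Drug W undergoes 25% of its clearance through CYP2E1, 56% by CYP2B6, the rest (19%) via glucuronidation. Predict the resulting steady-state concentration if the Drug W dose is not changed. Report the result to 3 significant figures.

217 ng/mL

CYP2E1: 0.25 × 0.21 = 0.0525
CYP2B6: 0.56 × 0.1 = 0.056
Other: 0.19 (unchanged)
CL_new/CL_old = 0.0525 + 0.056 + 0.19 = 0.2985.
Steady-state concentration ∝ 1/CL: new value = 64.7 / 0.2985 = 217 ng/mL.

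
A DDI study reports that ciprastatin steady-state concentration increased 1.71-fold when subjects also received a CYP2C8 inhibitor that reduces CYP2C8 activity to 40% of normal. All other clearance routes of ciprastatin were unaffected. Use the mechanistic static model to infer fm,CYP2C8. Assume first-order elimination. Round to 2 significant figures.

0.69

Let x = fm,CYP2C8. Because steady-state concentration ∝ 1/CL, relative clearance fell to 1/1.71 = 0.5848.
Only the CYP2C8 route changed, so 0.5848 = x·0.4 + (1 − x), giving x = 0.69.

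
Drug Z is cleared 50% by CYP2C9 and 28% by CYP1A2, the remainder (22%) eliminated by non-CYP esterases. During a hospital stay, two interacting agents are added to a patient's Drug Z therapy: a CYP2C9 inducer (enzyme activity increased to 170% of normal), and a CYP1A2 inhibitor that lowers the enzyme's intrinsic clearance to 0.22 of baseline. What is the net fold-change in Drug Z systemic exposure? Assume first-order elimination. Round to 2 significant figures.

0.88

CYP2C9: 0.5 × 1.7 = 0.85
CYP1A2: 0.28 × 0.22 = 0.0616
Other: 0.22 (unchanged)
New clearance relative to baseline: 0.85 + 0.0616 + 0.22 = 1.1316.
Net systemic exposure ratio = 1 / 1.1316 = 0.88.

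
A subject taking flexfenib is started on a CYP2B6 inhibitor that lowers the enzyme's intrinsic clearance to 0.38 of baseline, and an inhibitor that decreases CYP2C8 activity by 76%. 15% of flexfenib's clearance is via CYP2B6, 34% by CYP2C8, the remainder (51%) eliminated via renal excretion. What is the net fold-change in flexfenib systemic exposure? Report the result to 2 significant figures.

CYP2B6: 0.15 × 0.38 = 0.057
CYP2C8: 0.34 × 0.24 = 0.0816
Other: 0.51 (unchanged)
Relative clearance = 0.057 + 0.0816 + 0.51 = 0.6486.
Systemic exposure ∝ 1/CL: fold-change = 1 / 0.6486 = 1.5.

1.5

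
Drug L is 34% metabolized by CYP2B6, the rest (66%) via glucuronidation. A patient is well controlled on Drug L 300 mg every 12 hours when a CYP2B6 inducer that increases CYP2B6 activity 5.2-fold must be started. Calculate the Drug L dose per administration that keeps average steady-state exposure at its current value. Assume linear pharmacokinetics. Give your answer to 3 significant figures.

728 mg

CYP2B6: 0.34 × 5.2 = 1.768
Other: 0.66 (unchanged)
CL_new/CL_old = 1.768 + 0.66 = 2.428.
Exposure is unchanged when dose changes in proportion to clearance. New dose = 300 mg × 2.428 = 728 mg.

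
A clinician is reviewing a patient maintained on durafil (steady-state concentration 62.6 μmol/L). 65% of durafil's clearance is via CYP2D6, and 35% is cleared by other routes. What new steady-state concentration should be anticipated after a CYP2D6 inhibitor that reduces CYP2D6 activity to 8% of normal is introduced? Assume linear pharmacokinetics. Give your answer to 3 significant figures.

156 μmol/L

The CYP2D6 pathway (65% of clearance) is reduced to 0.08× activity: 0.65 × 0.08 = 0.052.
Non-CYP routes (35%) are unchanged.
CL_new/CL_old = 0.052 + 0.35 = 0.402.
Steady-state concentration ∝ 1/CL, so new value = 62.6 / 0.402 = 156 μmol/L.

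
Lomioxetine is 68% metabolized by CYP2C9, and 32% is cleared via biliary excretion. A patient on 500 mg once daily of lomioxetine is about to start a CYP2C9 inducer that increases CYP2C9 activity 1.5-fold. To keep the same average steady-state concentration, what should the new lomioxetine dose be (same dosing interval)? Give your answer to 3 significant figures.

670 mg

The CYP2C9 pathway (68% of clearance) increases to 1.5× activity: 0.68 × 1.5 = 1.02.
Non-CYP routes (32%) are unchanged.
Relative clearance = 1.02 + 0.32 = 1.34.
Exposure is unchanged when dose changes in proportion to clearance. New dose = 500 mg × 1.34 = 670 mg.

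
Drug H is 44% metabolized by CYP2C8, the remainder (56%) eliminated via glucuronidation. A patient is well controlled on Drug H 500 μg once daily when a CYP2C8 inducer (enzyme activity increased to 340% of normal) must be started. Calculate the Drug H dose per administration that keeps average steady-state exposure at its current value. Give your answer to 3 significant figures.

CYP2C8: 0.44 × 3.4 = 1.496
Other: 0.56 (unchanged)
CL_new/CL_old = 1.496 + 0.56 = 2.056.
Exposure is unchanged when dose changes in proportion to clearance. New dose = 500 μg × 2.056 = 1.03 × 10³ μg.

1.03 × 10³ μg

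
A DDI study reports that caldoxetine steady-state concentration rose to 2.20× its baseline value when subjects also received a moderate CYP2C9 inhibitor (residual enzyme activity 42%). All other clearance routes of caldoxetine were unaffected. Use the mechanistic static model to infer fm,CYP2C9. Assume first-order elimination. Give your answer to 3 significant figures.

CL'/CL = 1 / 2.20 = 0.4545
0.42·fm + (1 − fm) = 0.4545
fm = (0.4545 − 1) / (0.42 − 1) = 0.940

0.940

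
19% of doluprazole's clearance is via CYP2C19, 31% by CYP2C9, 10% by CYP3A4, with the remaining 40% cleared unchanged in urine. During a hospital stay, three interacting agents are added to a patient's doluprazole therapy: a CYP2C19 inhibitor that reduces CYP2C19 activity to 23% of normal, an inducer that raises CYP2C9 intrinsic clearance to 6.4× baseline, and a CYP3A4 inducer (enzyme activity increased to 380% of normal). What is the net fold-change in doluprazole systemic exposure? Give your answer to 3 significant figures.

0.356

The CYP2C19 pathway (19% of clearance) is reduced to 0.23× activity: 0.19 × 0.23 = 0.0437.
The CYP2C9 pathway (31% of clearance) increases to 6.4× activity: 0.31 × 6.4 = 1.984.
The CYP3A4 pathway (10% of clearance) increases to 3.8× activity: 0.1 × 3.8 = 0.38.
The remaining 40% of clearance is unaffected.
Relative clearance = 0.0437 + 1.984 + 0.38 + 0.4 = 2.8077.
Net systemic exposure ratio = 1 / 2.8077 = 0.356.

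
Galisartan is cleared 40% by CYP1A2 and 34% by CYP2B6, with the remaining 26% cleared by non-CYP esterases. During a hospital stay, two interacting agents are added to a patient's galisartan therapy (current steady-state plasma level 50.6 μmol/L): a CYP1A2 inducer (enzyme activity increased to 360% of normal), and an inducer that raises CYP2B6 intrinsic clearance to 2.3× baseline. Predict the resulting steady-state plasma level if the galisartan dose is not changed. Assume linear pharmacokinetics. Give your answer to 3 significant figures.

20.4 μmol/L

CYP1A2: 0.4 × 3.6 = 1.44
CYP2B6: 0.34 × 2.3 = 0.782
Other: 0.26 (unchanged)
CL_new/CL_old = 1.44 + 0.782 + 0.26 = 2.482.
New steady-state plasma level = 50.6 / 2.482 = 20.4 μmol/L (concentration scales inversely with clearance).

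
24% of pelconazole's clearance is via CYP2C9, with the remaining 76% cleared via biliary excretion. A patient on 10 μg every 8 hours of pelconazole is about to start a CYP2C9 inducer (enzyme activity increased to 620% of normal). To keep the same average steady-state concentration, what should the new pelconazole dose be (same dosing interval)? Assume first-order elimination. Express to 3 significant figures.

The CYP2C9 pathway (24% of clearance) is boosted to 6.2× activity: 0.24 × 6.2 = 1.488.
The remaining 76% of clearance is unaffected.
Relative clearance = 1.488 + 0.76 = 2.248.
To maintain the same steady-state level, dose must scale with clearance: new dose = 10 × 2.248 = 22.5 μg.

22.5 μg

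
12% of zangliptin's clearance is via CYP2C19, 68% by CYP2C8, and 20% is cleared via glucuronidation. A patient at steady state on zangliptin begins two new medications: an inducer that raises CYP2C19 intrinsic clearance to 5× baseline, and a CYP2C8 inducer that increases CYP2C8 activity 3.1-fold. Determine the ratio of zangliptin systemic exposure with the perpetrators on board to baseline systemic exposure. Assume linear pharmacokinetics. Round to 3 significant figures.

0.344

The CYP2C19 pathway (12% of clearance) rises to 5× activity: 0.12 × 5 = 0.6.
The CYP2C8 pathway (68% of clearance) rises to 3.1× activity: 0.68 × 3.1 = 2.108.
Non-CYP routes (20%) are unchanged.
CL_new/CL_old = 0.6 + 2.108 + 0.2 = 2.908.
Systemic exposure ∝ 1/CL: fold-change = 1 / 2.908 = 0.344.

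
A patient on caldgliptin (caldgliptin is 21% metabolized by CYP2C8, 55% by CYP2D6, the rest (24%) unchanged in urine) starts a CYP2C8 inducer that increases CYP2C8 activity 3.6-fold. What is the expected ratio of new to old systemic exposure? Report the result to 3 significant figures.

The CYP2C8 pathway (21% of clearance) rises to 3.6× activity: 0.21 × 3.6 = 0.756.
CYP2D6 (55%) and the residual 24% are unaffected.
CL_new/CL_old = 0.756 + 0.55 + 0.24 = 1.546.
Systemic exposure ratio = CL_old/CL_new = 1 / 1.546 = 0.647.

0.647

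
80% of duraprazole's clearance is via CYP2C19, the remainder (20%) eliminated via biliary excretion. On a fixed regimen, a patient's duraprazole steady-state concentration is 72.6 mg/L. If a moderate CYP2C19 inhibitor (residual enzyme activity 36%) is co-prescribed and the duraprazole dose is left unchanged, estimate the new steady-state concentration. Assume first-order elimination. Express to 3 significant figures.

CYP2C19: 0.8 × 0.36 = 0.288
Other: 0.2 (unchanged)
New clearance relative to baseline: 0.288 + 0.2 = 0.488.
With dosing unchanged, steady-state concentration scales as 1/CL: 72.6 / 0.488 = 149 mg/L.

149 mg/L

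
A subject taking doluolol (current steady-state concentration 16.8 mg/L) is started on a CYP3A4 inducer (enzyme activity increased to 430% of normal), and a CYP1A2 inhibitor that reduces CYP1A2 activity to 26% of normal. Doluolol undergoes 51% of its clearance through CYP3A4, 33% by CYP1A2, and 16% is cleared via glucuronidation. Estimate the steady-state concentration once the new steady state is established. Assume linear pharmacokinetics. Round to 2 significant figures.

6.9 mg/L

CYP3A4: 0.51 × 4.3 = 2.193
CYP1A2: 0.33 × 0.26 = 0.0858
Other: 0.16 (unchanged)
CL_new/CL_old = 2.193 + 0.0858 + 0.16 = 2.4388.
Dividing the baseline by the relative clearance: 16.8 / 2.4388 = 6.9 mg/L.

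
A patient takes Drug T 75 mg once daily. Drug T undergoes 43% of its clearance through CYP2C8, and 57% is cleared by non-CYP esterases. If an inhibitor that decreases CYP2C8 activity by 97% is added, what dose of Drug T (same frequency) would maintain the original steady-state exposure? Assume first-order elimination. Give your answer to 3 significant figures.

CYP2C8: 0.43 × 0.03 = 0.0129
Other: 0.57 (unchanged)
New clearance relative to baseline: 0.0129 + 0.57 = 0.5829.
Exposure is unchanged when dose changes in proportion to clearance. New dose = 75 mg × 0.5829 = 43.7 mg.

43.7 mg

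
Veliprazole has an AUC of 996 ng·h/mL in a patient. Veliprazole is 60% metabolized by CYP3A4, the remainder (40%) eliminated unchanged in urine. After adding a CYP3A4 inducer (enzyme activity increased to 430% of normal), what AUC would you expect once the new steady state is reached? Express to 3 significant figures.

CYP3A4: 0.6 × 4.3 = 2.58
Other: 0.4 (unchanged)
New clearance relative to baseline: 2.58 + 0.4 = 2.98.
AUC ∝ 1/CL, so new value = 996 / 2.98 = 334 ng·h/mL.

334 ng·h/mL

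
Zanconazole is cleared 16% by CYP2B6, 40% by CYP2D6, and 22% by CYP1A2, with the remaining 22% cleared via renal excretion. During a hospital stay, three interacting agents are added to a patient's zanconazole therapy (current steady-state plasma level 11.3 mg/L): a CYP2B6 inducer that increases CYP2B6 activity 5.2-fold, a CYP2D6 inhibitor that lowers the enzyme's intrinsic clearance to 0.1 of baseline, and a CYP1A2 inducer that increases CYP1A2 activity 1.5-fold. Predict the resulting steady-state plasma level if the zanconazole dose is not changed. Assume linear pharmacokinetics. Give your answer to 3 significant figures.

7.95 mg/L

The CYP2B6 pathway (16% of clearance) is boosted to 5.2× activity: 0.16 × 5.2 = 0.832.
The CYP2D6 pathway (40% of clearance) is reduced to 0.1× activity: 0.4 × 0.1 = 0.04.
The CYP1A2 pathway (22% of clearance) is boosted to 1.5× activity: 0.22 × 1.5 = 0.33.
The remaining 22% of clearance is unaffected.
New clearance relative to baseline: 0.832 + 0.04 + 0.33 + 0.22 = 1.422.
New steady-state plasma level = 11.3 / 1.422 = 7.95 mg/L (concentration scales inversely with clearance).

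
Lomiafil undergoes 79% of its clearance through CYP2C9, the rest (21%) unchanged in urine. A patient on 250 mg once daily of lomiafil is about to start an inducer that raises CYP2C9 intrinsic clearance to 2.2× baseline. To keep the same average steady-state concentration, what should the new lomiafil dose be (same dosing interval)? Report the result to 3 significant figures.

CYP2C9: 0.79 × 2.2 = 1.738
Other: 0.21 (unchanged)
New clearance relative to baseline: 1.738 + 0.21 = 1.948.
Css,avg = (dose rate)/CL, so holding Css fixed requires dose ∝ CL: 250 × 1.948 = 487 mg.

487 mg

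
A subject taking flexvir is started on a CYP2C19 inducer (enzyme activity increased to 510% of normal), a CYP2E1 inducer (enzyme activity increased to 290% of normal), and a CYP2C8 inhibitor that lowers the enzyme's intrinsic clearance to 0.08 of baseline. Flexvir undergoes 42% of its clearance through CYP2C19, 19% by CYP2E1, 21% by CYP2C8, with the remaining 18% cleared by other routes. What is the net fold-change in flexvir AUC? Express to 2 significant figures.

0.35

The CYP2C19 pathway (42% of clearance) is boosted to 5.1× activity: 0.42 × 5.1 = 2.142.
The CYP2E1 pathway (19% of clearance) rises to 2.9× activity: 0.19 × 2.9 = 0.551.
The CYP2C8 pathway (21% of clearance) drops to 0.08× activity: 0.21 × 0.08 = 0.0168.
The remaining 18% of clearance is unaffected.
New clearance relative to baseline: 2.142 + 0.551 + 0.0168 + 0.18 = 2.8898.
AUC ∝ 1/CL: fold-change = 1 / 2.8898 = 0.35.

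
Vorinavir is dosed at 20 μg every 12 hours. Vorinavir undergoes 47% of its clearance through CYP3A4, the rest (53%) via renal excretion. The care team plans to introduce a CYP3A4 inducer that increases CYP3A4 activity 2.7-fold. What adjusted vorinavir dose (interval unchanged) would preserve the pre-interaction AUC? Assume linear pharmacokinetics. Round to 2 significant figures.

36 μg

CYP3A4: 0.47 × 2.7 = 1.269
Other: 0.53 (unchanged)
Relative clearance = 1.269 + 0.53 = 1.799.
Css,avg = (dose rate)/CL, so holding Css fixed requires dose ∝ CL: 20 × 1.799 = 36 μg.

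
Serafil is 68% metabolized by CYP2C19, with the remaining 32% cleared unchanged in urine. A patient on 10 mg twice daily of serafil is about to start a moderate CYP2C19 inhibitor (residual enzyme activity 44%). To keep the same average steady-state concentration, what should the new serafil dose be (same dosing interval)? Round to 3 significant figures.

CYP2C19: 0.68 × 0.44 = 0.2992
Other: 0.32 (unchanged)
New clearance relative to baseline: 0.2992 + 0.32 = 0.6192.
To maintain the same steady-state level, dose must scale with clearance: new dose = 10 × 0.6192 = 6.19 mg.

6.19 mg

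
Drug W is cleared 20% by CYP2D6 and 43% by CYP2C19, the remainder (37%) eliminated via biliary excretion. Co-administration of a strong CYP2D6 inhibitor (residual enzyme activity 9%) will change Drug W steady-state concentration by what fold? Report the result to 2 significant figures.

The CYP2D6 pathway (20% of clearance) drops to 0.09× activity: 0.2 × 0.09 = 0.018.
CYP2C19 (43%) and the residual 37% are unaffected.
New clearance relative to baseline: 0.018 + 0.43 + 0.37 = 0.818.
Steady-state concentration ratio = CL_old/CL_new = 1 / 0.818 = 1.2.

1.2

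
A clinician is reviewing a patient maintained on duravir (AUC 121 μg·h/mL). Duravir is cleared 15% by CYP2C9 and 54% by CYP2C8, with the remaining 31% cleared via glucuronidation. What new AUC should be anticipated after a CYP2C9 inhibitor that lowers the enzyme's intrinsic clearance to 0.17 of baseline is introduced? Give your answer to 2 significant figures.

1.4 × 10² μg·h/mL

CYP2C9: 0.15 × 0.17 = 0.0255
CYP2C8: 0.54 (unchanged)
Other: 0.31 (unchanged)
CL_new/CL_old = 0.0255 + 0.54 + 0.31 = 0.8755.
AUC ∝ 1/CL, so new value = 121 / 0.8755 = 1.4 × 10² μg·h/mL.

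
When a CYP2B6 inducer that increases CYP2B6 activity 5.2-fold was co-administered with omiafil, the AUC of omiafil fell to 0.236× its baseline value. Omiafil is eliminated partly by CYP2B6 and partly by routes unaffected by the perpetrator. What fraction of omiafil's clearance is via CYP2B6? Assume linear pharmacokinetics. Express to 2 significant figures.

0.77

CL'/CL = 1 / 0.236 = 4.237
5.2·fm + (1 − fm) = 4.237
fm = (4.237 − 1) / (5.2 − 1) = 0.77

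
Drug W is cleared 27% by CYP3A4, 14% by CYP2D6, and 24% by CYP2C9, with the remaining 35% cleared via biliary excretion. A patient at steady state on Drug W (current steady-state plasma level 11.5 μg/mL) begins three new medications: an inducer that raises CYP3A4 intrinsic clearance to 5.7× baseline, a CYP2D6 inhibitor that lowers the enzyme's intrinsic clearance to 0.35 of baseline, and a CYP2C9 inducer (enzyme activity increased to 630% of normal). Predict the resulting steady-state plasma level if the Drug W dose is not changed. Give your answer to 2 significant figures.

The CYP3A4 pathway (27% of clearance) increases to 5.7× activity: 0.27 × 5.7 = 1.539.
The CYP2D6 pathway (14% of clearance) falls to 0.35× activity: 0.14 × 0.35 = 0.049.
The CYP2C9 pathway (24% of clearance) rises to 6.3× activity: 0.24 × 6.3 = 1.512.
Non-CYP routes (35%) are unchanged.
Relative clearance = 1.539 + 0.049 + 1.512 + 0.35 = 3.45.
Steady-state plasma level ∝ 1/CL: new value = 11.5 / 3.45 = 3.3 μg/mL.

3.3 μg/mL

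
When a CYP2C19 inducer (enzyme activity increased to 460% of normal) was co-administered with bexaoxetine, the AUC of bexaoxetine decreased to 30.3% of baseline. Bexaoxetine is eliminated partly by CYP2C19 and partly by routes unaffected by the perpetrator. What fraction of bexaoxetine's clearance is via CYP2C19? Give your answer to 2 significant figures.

0.64

CL'/CL = 1 / 0.303 = 3.3
4.6·fm + (1 − fm) = 3.3
fm = (3.3 − 1) / (4.6 − 1) = 0.64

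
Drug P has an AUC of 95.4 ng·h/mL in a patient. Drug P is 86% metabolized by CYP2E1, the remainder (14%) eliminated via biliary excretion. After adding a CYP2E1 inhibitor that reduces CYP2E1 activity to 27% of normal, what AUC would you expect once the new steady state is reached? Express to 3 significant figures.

CYP2E1: 0.86 × 0.27 = 0.2322
Other: 0.14 (unchanged)
Relative clearance = 0.2322 + 0.14 = 0.3722.
AUC ∝ 1/CL, so new value = 95.4 / 0.3722 = 256 ng·h/mL.

256 ng·h/mL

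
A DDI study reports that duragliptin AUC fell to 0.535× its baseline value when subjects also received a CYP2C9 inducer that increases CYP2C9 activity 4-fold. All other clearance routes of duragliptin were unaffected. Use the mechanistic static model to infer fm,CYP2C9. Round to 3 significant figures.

Let x = fm,CYP2C9. Because AUC ∝ 1/CL, relative clearance rose to 1/0.535 = 1.869.
Only the CYP2C9 route changed, so 1.869 = x·4 + (1 − x), giving x = 0.290.

0.290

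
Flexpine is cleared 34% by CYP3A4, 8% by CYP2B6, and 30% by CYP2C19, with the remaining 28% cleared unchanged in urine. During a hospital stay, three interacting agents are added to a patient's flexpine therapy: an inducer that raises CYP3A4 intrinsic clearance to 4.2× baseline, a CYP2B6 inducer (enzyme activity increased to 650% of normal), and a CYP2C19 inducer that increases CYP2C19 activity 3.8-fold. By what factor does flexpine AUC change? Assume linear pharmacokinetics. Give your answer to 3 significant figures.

CYP3A4: 0.34 × 4.2 = 1.428
CYP2B6: 0.08 × 6.5 = 0.52
CYP2C19: 0.3 × 3.8 = 1.14
Other: 0.28 (unchanged)
CL_new/CL_old = 1.428 + 0.52 + 1.14 + 0.28 = 3.368.
Because AUC varies inversely with clearance, the combined effect is 1 / 3.368 = 0.297.

0.297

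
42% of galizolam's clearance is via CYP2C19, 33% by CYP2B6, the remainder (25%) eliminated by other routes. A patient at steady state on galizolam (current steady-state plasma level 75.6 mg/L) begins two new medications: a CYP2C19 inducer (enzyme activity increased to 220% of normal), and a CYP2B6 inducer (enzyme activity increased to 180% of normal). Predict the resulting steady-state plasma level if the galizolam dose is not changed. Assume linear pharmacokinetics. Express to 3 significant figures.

The CYP2C19 pathway (42% of clearance) increases to 2.2× activity: 0.42 × 2.2 = 0.924.
The CYP2B6 pathway (33% of clearance) is boosted to 1.8× activity: 0.33 × 1.8 = 0.594.
The remaining 25% of clearance is unaffected.
New clearance relative to baseline: 0.924 + 0.594 + 0.25 = 1.768.
New steady-state plasma level = 75.6 / 1.768 = 42.8 mg/L (concentration scales inversely with clearance).

42.8 mg/L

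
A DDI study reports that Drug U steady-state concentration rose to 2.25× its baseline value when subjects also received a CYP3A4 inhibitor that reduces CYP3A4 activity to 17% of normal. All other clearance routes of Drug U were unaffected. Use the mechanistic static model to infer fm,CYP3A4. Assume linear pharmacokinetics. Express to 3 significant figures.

CL'/CL = 1 / 2.25 = 0.4444
0.17·fm + (1 − fm) = 0.4444
fm = (0.4444 − 1) / (0.17 − 1) = 0.669

0.669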